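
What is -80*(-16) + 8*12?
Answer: 1376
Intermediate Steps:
-80*(-16) + 8*12 = 1280 + 96 = 1376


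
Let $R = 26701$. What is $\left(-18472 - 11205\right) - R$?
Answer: $-56378$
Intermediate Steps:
$\left(-18472 - 11205\right) - R = \left(-18472 - 11205\right) - 26701 = -29677 - 26701 = -56378$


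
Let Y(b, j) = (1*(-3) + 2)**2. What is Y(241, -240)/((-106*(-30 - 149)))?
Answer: 1/18974 ≈ 5.2704e-5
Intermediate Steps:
Y(b, j) = 1 (Y(b, j) = (-3 + 2)**2 = (-1)**2 = 1)
Y(241, -240)/((-106*(-30 - 149))) = 1/(-106*(-30 - 149)) = 1/(-106*(-179)) = 1/18974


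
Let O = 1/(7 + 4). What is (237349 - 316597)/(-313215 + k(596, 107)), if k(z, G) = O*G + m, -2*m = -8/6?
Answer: 326898/1291969 ≈ 0.25302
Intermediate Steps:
m = ⅔ (m = -(-4)/6 = -½*(-4/3) = ⅔ ≈ 0.66667)
O = 1/11 ≈ 0.090909
k(z, G) = ⅔ + G/11 (k(z, G) = G/11 + ⅔ = ⅔ + G/11)
(237349 - 316597)/(-313215 + k(596, 107)) = (237349 - 316597)/(-313215 + (⅔ + (1/11)*107)) = -79248/(-313215 + (⅔ + 107/11)) = -79248/(-313215 + 343/33) = -79248/(-10335752/33) = -79248*(-33/10335752) = 326898/1291969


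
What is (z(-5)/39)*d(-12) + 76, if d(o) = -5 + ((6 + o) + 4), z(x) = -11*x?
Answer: 2579/39 ≈ 66.128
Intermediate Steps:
d(o) = 5 + o (d(o) = -5 + (10 + o) = 5 + o)
(z(-5)/39)*d(-12) + 76 = (-11*(-5)/39)*(5 - 12) + 76 = (55*(1/39))*(-7) + 76 = (55/39)*(-7) + 76 = -385/39 + 76 = 2579/39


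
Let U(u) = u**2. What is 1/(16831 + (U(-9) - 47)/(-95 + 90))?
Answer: 5/84121 ≈ 5.9438e-5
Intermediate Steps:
1/(16831 + (U(-9) - 47)/(-95 + 90)) = 1/(16831 + ((-9)**2 - 47)/(-95 + 90)) = 1/(16831 + (81 - 47)/(-5)) = 1/(16831 - 1/5*34) = 1/(16831 - 34/5) = 1/(84121/5) = 5/84121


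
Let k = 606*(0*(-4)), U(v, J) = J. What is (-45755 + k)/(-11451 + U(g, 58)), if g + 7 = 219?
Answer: 45755/11393 ≈ 4.0161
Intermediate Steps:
g = 212 (g = -7 + 219 = 212)
k = 0 (k = 606*0 = 0)
(-45755 + k)/(-11451 + U(g, 58)) = (-45755 + 0)/(-11451 + 58) = -45755/(-11393) = -45755*(-1/11393) = 45755/11393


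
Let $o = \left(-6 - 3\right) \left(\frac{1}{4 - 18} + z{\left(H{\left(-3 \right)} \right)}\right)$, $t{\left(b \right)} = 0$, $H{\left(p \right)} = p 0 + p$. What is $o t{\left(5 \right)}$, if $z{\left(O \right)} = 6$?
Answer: $0$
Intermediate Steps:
$H{\left(p \right)} = p$ ($H{\left(p \right)} = 0 + p = p$)
$o = - \frac{747}{14}$ ($o = \left(-6 - 3\right) \left(\frac{1}{4 - 18} + 6\right) = - 9 \left(\frac{1}{-14} + 6\right) = - 9 \left(- \frac{1}{14} + 6\right) = \left(-9\right) \frac{83}{14} = - \frac{747}{14} \approx -53.357$)
$o t{\left(5 \right)} = \left(- \frac{747}{14}\right) 0 = 0$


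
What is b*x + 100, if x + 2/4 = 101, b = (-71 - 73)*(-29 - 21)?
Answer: 723700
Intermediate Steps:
b = 7200 (b = -144*(-50) = 7200)
x = 201/2 (x = -1/2 + 101 = 201/2 ≈ 100.50)
b*x + 100 = 7200*(201/2) + 100 = 723600 + 100 = 723700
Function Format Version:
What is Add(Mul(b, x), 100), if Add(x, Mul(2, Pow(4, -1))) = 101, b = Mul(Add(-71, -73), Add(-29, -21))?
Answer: 723700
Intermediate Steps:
b = 7200 (b = Mul(-144, -50) = 7200)
x = Rational(201, 2) (x = Add(Rational(-1, 2), 101) = Rational(201, 2) ≈ 100.50)
Add(Mul(b, x), 100) = Add(Mul(7200, Rational(201, 2)), 100) = Add(723600, 100) = 723700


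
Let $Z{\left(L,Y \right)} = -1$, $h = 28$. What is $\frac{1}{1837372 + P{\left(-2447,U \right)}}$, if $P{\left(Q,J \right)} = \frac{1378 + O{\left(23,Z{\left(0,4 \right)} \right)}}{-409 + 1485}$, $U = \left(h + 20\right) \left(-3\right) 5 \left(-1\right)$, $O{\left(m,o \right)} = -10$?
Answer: $\frac{269}{494253410} \approx 5.4426 \cdot 10^{-7}$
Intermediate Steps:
$U = 720$ ($U = \left(28 + 20\right) \left(-3\right) 5 \left(-1\right) = 48 \left(\left(-15\right) \left(-1\right)\right) = 48 \cdot 15 = 720$)
$P{\left(Q,J \right)} = \frac{342}{269}$ ($P{\left(Q,J \right)} = \frac{1378 - 10}{-409 + 1485} = \frac{1368}{1076} = 1368 \cdot \frac{1}{1076} = \frac{342}{269}$)
$\frac{1}{1837372 + P{\left(-2447,U \right)}} = \frac{1}{1837372 + \frac{342}{269}} = \frac{1}{\frac{494253410}{269}} = \frac{269}{494253410}$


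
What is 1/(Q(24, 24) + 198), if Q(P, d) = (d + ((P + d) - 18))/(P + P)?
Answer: 8/1593 ≈ 0.0050220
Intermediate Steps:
Q(P, d) = (-18 + P + 2*d)/(2*P) (Q(P, d) = (d + (-18 + P + d))/((2*P)) = (-18 + P + 2*d)*(1/(2*P)) = (-18 + P + 2*d)/(2*P))
1/(Q(24, 24) + 198) = 1/((-9 + 24 + (½)*24)/24 + 198) = 1/((-9 + 24 + 12)/24 + 198) = 1/((1/24)*27 + 198) = 1/(9/8 + 198) = 1/(1593/8) = 8/1593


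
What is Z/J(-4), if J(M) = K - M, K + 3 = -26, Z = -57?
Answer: 57/25 ≈ 2.2800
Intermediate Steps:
K = -29 (K = -3 - 26 = -29)
J(M) = -29 - M
Z/J(-4) = -57/(-29 - 1*(-4)) = -57/(-29 + 4) = -57/(-25) = -57*(-1/25) = 57/25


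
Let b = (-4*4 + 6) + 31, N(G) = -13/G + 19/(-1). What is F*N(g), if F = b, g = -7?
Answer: -360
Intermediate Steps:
N(G) = -19 - 13/G (N(G) = -13/G + 19*(-1) = -13/G - 19 = -19 - 13/G)
b = 21 (b = (-16 + 6) + 31 = -10 + 31 = 21)
F = 21
F*N(g) = 21*(-19 - 13/(-7)) = 21*(-19 - 13*(-⅐)) = 21*(-19 + 13/7) = 21*(-120/7) = -360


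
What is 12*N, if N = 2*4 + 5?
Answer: 156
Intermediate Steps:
N = 13 (N = 8 + 5 = 13)
12*N = 12*13 = 156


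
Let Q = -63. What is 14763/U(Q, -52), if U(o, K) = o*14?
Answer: -703/42 ≈ -16.738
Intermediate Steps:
U(o, K) = 14*o
14763/U(Q, -52) = 14763/((14*(-63))) = 14763/(-882) = 14763*(-1/882) = -703/42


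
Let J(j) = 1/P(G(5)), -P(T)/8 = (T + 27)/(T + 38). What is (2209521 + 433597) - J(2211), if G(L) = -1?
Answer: 549768581/208 ≈ 2.6431e+6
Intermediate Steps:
P(T) = -8*(27 + T)/(38 + T) (P(T) = -8*(T + 27)/(T + 38) = -8*(27 + T)/(38 + T))
J(j) = -37/208 (J(j) = 1/(8*(-27 - 1*(-1))/(38 - 1)) = 1/(8*(-27 + 1)/37) = 1/(8*(1/37)*(-26)) = 1/(-208/37) = -37/208)
(2209521 + 433597) - J(2211) = (2209521 + 433597) - 1*(-37/208) = 2643118 + 37/208 = 549768581/208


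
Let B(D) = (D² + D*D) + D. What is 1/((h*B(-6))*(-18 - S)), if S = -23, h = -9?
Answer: -1/2970 ≈ -0.00033670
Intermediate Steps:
B(D) = D + 2*D² (B(D) = (D² + D²) + D = 2*D² + D = D + 2*D²)
1/((h*B(-6))*(-18 - S)) = 1/((-(-54)*(1 + 2*(-6)))*(-18 - 1*(-23))) = 1/((-(-54)*(1 - 12))*(-18 + 23)) = 1/(-(-54)*(-11)*5) = 1/(-9*66*5) = 1/(-594*5) = 1/(-2970) = -1/2970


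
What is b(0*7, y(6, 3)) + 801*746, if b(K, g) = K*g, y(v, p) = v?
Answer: 597546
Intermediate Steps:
b(0*7, y(6, 3)) + 801*746 = (0*7)*6 + 801*746 = 0*6 + 597546 = 0 + 597546 = 597546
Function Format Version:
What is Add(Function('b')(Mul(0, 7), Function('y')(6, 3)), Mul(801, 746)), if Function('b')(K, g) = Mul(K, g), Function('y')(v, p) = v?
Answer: 597546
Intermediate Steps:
Add(Function('b')(Mul(0, 7), Function('y')(6, 3)), Mul(801, 746)) = Add(Mul(Mul(0, 7), 6), Mul(801, 746)) = Add(Mul(0, 6), 597546) = Add(0, 597546) = 597546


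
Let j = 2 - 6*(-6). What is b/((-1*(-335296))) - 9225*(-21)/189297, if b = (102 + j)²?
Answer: 3876775/3583476 ≈ 1.0818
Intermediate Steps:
j = 38 (j = 2 + 36 = 38)
b = 19600 (b = (102 + 38)² = 140² = 19600)
b/((-1*(-335296))) - 9225*(-21)/189297 = 19600/((-1*(-335296))) - 9225*(-21)/189297 = 19600/335296 + 193725*(1/189297) = 19600*(1/335296) + 175/171 = 1225/20956 + 175/171 = 3876775/3583476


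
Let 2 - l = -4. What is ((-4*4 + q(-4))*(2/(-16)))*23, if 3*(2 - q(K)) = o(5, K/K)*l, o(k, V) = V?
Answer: 46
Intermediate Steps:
l = 6 (l = 2 - 1*(-4) = 2 + 4 = 6)
q(K) = 0 (q(K) = 2 - K/K*6/3 = 2 - 6/3 = 2 - ⅓*6 = 2 - 2 = 0)
((-4*4 + q(-4))*(2/(-16)))*23 = ((-4*4 + 0)*(2/(-16)))*23 = ((-16 + 0)*(2*(-1/16)))*23 = -16*(-⅛)*23 = 2*23 = 46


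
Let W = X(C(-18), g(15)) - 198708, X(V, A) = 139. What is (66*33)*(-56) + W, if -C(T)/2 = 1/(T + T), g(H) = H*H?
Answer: -320537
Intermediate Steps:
g(H) = H²
C(T) = -1/T (C(T) = -2/(T + T) = -2*1/(2*T) = -1/T)
W = -198569 (W = 139 - 198708 = -198569)
(66*33)*(-56) + W = (66*33)*(-56) - 198569 = 2178*(-56) - 198569 = -121968 - 198569 = -320537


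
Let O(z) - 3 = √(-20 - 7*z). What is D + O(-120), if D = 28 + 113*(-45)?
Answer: -5054 + 2*√205 ≈ -5025.4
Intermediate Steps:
O(z) = 3 + √(-20 - 7*z)
D = -5057 (D = 28 - 5085 = -5057)
D + O(-120) = -5057 + (3 + √(-20 - 7*(-120))) = -5057 + (3 + √(-20 + 840)) = -5057 + (3 + √820) = -5057 + (3 + 2*√205) = -5054 + 2*√205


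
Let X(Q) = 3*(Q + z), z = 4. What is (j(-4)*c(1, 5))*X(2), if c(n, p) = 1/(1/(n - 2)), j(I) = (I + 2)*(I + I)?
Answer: -288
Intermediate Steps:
j(I) = 2*I*(2 + I) (j(I) = (2 + I)*(2*I) = 2*I*(2 + I))
X(Q) = 12 + 3*Q (X(Q) = 3*(Q + 4) = 3*(4 + Q) = 12 + 3*Q)
c(n, p) = -2 + n (c(n, p) = 1/(1/(-2 + n)) = -2 + n)
(j(-4)*c(1, 5))*X(2) = ((2*(-4)*(2 - 4))*(-2 + 1))*(12 + 3*2) = ((2*(-4)*(-2))*(-1))*(12 + 6) = (16*(-1))*18 = -16*18 = -288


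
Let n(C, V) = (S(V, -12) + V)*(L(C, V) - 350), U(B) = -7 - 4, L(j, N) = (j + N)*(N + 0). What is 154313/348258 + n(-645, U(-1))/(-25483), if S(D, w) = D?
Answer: 56537425595/8874658614 ≈ 6.3707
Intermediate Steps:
L(j, N) = N*(N + j) (L(j, N) = (N + j)*N = N*(N + j))
U(B) = -11
n(C, V) = 2*V*(-350 + V*(C + V)) (n(C, V) = (V + V)*(V*(V + C) - 350) = (2*V)*(V*(C + V) - 350) = (2*V)*(-350 + V*(C + V)) = 2*V*(-350 + V*(C + V)))
154313/348258 + n(-645, U(-1))/(-25483) = 154313/348258 + (2*(-11)*(-350 - 11*(-645 - 11)))/(-25483) = 154313*(1/348258) + (2*(-11)*(-350 - 11*(-656)))*(-1/25483) = 154313/348258 + (2*(-11)*(-350 + 7216))*(-1/25483) = 154313/348258 + (2*(-11)*6866)*(-1/25483) = 154313/348258 - 151052*(-1/25483) = 154313/348258 + 151052/25483 = 56537425595/8874658614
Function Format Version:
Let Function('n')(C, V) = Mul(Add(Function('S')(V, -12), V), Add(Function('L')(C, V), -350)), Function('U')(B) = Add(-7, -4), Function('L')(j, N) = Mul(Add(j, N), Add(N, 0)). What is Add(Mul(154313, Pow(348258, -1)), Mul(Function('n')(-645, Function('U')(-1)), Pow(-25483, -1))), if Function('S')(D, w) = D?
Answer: Rational(56537425595, 8874658614) ≈ 6.3707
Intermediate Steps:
Function('L')(j, N) = Mul(N, Add(N, j)) (Function('L')(j, N) = Mul(Add(N, j), N) = Mul(N, Add(N, j)))
Function('U')(B) = -11
Function('n')(C, V) = Mul(2, V, Add(-350, Mul(V, Add(C, V)))) (Function('n')(C, V) = Mul(Add(V, V), Add(Mul(V, Add(V, C)), -350)) = Mul(Mul(2, V), Add(Mul(V, Add(C, V)), -350)) = Mul(Mul(2, V), Add(-350, Mul(V, Add(C, V)))) = Mul(2, V, Add(-350, Mul(V, Add(C, V)))))
Add(Mul(154313, Pow(348258, -1)), Mul(Function('n')(-645, Function('U')(-1)), Pow(-25483, -1))) = Add(Mul(154313, Pow(348258, -1)), Mul(Mul(2, -11, Add(-350, Mul(-11, Add(-645, -11)))), Pow(-25483, -1))) = Add(Mul(154313, Rational(1, 348258)), Mul(Mul(2, -11, Add(-350, Mul(-11, -656))), Rational(-1, 25483))) = Add(Rational(154313, 348258), Mul(Mul(2, -11, Add(-350, 7216)), Rational(-1, 25483))) = Add(Rational(154313, 348258), Mul(Mul(2, -11, 6866), Rational(-1, 25483))) = Add(Rational(154313, 348258), Mul(-151052, Rational(-1, 25483))) = Add(Rational(154313, 348258), Rational(151052, 25483)) = Rational(56537425595, 8874658614)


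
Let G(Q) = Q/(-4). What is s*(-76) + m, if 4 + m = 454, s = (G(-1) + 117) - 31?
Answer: -6105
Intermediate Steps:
G(Q) = -Q/4 (G(Q) = Q*(-¼) = -Q/4)
s = 345/4 (s = (-¼*(-1) + 117) - 31 = (¼ + 117) - 31 = 469/4 - 31 = 345/4 ≈ 86.250)
m = 450 (m = -4 + 454 = 450)
s*(-76) + m = (345/4)*(-76) + 450 = -6555 + 450 = -6105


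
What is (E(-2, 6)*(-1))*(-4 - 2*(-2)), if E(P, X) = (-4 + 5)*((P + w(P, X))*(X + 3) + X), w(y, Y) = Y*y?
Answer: 0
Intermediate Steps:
E(P, X) = X + (3 + X)*(P + P*X) (E(P, X) = (-4 + 5)*((P + X*P)*(X + 3) + X) = 1*((P + P*X)*(3 + X) + X) = 1*((3 + X)*(P + P*X) + X) = 1*(X + (3 + X)*(P + P*X)) = X + (3 + X)*(P + P*X))
(E(-2, 6)*(-1))*(-4 - 2*(-2)) = ((6 + 3*(-2) - 2*6² + 4*(-2)*6)*(-1))*(-4 - 2*(-2)) = ((6 - 6 - 2*36 - 48)*(-1))*(-4 + 4) = ((6 - 6 - 72 - 48)*(-1))*0 = -120*(-1)*0 = 120*0 = 0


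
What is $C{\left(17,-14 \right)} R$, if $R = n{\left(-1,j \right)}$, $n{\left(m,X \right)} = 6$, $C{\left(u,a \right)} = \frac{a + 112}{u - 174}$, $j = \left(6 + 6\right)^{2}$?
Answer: $- \frac{588}{157} \approx -3.7452$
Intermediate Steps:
$j = 144$ ($j = 12^{2} = 144$)
$C{\left(u,a \right)} = \frac{112 + a}{-174 + u}$
$R = 6$
$C{\left(17,-14 \right)} R = \frac{112 - 14}{-174 + 17} \cdot 6 = \frac{1}{-157} \cdot 98 \cdot 6 = \left(- \frac{1}{157}\right) 98 \cdot 6 = \left(- \frac{98}{157}\right) 6 = - \frac{588}{157}$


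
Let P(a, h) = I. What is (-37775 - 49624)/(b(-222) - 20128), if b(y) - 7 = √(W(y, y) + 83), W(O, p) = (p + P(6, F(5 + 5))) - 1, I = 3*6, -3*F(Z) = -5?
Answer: 1758555279/404854763 + 87399*I*√122/404854763 ≈ 4.3437 + 0.0023844*I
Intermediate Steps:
F(Z) = 5/3 (F(Z) = -⅓*(-5) = 5/3)
I = 18
P(a, h) = 18
W(O, p) = 17 + p (W(O, p) = (p + 18) - 1 = (18 + p) - 1 = 17 + p)
b(y) = 7 + √(100 + y) (b(y) = 7 + √((17 + y) + 83) = 7 + √(100 + y))
(-37775 - 49624)/(b(-222) - 20128) = (-37775 - 49624)/((7 + √(100 - 222)) - 20128) = -87399/((7 + √(-122)) - 20128) = -87399/((7 + I*√122) - 20128) = -87399/(-20121 + I*√122)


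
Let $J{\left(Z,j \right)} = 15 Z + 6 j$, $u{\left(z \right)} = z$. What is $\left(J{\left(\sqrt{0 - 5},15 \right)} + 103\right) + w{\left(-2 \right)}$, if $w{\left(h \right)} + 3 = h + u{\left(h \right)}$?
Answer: $186 + 15 i \sqrt{5} \approx 186.0 + 33.541 i$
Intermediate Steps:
$w{\left(h \right)} = -3 + 2 h$ ($w{\left(h \right)} = -3 + \left(h + h\right) = -3 + 2 h$)
$J{\left(Z,j \right)} = 6 j + 15 Z$
$\left(J{\left(\sqrt{0 - 5},15 \right)} + 103\right) + w{\left(-2 \right)} = \left(\left(6 \cdot 15 + 15 \sqrt{0 - 5}\right) + 103\right) + \left(-3 + 2 \left(-2\right)\right) = \left(\left(90 + 15 \sqrt{-5}\right) + 103\right) - 7 = \left(\left(90 + 15 i \sqrt{5}\right) + 103\right) - 7 = \left(193 + 15 i \sqrt{5}\right) - 7 = 186 + 15 i \sqrt{5}$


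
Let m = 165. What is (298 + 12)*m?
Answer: 51150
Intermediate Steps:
(298 + 12)*m = (298 + 12)*165 = 310*165 = 51150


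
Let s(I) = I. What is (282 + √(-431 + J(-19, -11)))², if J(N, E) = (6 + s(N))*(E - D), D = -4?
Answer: 79184 + 1128*I*√85 ≈ 79184.0 + 10400.0*I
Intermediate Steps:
J(N, E) = (4 + E)*(6 + N) (J(N, E) = (6 + N)*(E - 1*(-4)) = (6 + N)*(E + 4) = (6 + N)*(4 + E) = (4 + E)*(6 + N))
(282 + √(-431 + J(-19, -11)))² = (282 + √(-431 + (24 + 4*(-19) + 6*(-11) - 11*(-19))))² = (282 + √(-431 + (24 - 76 - 66 + 209)))² = (282 + √(-431 + 91))² = (282 + √(-340))² = (282 + 2*I*√85)²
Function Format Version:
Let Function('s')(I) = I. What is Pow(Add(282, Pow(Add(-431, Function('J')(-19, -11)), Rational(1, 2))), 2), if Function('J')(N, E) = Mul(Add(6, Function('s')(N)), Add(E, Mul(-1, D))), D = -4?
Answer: Add(79184, Mul(1128, I, Pow(85, Rational(1, 2)))) ≈ Add(79184., Mul(10400., I))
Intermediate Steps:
Function('J')(N, E) = Mul(Add(4, E), Add(6, N)) (Function('J')(N, E) = Mul(Add(6, N), Add(E, Mul(-1, -4))) = Mul(Add(6, N), Add(E, 4)) = Mul(Add(6, N), Add(4, E)) = Mul(Add(4, E), Add(6, N)))
Pow(Add(282, Pow(Add(-431, Function('J')(-19, -11)), Rational(1, 2))), 2) = Pow(Add(282, Pow(Add(-431, Add(24, Mul(4, -19), Mul(6, -11), Mul(-11, -19))), Rational(1, 2))), 2) = Pow(Add(282, Pow(Add(-431, Add(24, -76, -66, 209)), Rational(1, 2))), 2) = Pow(Add(282, Pow(Add(-431, 91), Rational(1, 2))), 2) = Pow(Add(282, Pow(-340, Rational(1, 2))), 2) = Pow(Add(282, Mul(2, I, Pow(85, Rational(1, 2)))), 2)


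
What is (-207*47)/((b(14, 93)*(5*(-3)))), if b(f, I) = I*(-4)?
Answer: -1081/620 ≈ -1.7435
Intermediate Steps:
b(f, I) = -4*I
(-207*47)/((b(14, 93)*(5*(-3)))) = (-207*47)/(((-4*93)*(5*(-3)))) = -9729/((-372*(-15))) = -9729/5580 = -9729*1/5580 = -1081/620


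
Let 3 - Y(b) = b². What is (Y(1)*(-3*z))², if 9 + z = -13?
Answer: 17424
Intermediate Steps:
z = -22 (z = -9 - 13 = -22)
Y(b) = 3 - b²
(Y(1)*(-3*z))² = ((3 - 1*1²)*(-3*(-22)))² = ((3 - 1*1)*66)² = ((3 - 1)*66)² = (2*66)² = 132² = 17424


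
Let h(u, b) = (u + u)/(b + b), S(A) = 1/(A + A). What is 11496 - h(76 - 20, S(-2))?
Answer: 11720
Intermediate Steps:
S(A) = 1/(2*A)
h(u, b) = u/b (h(u, b) = (2*u)/((2*b)) = (2*u)*(1/(2*b)) = u/b)
11496 - h(76 - 20, S(-2)) = 11496 - (76 - 20)/((½)/(-2)) = 11496 - 56/((½)*(-½)) = 11496 - 56/(-¼) = 11496 - 56*(-4) = 11496 - 1*(-224) = 11496 + 224 = 11720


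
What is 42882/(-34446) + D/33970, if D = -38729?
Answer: -465126779/195021770 ≈ -2.3850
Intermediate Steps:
42882/(-34446) + D/33970 = 42882/(-34446) - 38729/33970 = 42882*(-1/34446) - 38729*1/33970 = -7147/5741 - 38729/33970 = -465126779/195021770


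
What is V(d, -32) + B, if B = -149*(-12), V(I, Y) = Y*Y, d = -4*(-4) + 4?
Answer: 2812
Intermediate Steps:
d = 20 (d = 16 + 4 = 20)
V(I, Y) = Y²
B = 1788
V(d, -32) + B = (-32)² + 1788 = 1024 + 1788 = 2812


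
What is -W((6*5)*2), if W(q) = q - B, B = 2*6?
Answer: -48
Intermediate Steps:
B = 12
W(q) = -12 + q (W(q) = q - 1*12 = q - 12 = -12 + q)
-W((6*5)*2) = -(-12 + (6*5)*2) = -(-12 + 30*2) = -(-12 + 60) = -1*48 = -48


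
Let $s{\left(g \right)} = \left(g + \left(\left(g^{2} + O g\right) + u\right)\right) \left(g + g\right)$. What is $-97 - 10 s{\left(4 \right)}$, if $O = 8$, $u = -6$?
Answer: $-3777$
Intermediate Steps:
$s{\left(g \right)} = 2 g \left(-6 + g^{2} + 9 g\right)$ ($s{\left(g \right)} = \left(g - \left(6 - g^{2} - 8 g\right)\right) \left(g + g\right) = \left(g + \left(-6 + g^{2} + 8 g\right)\right) 2 g = \left(-6 + g^{2} + 9 g\right) 2 g = 2 g \left(-6 + g^{2} + 9 g\right)$)
$-97 - 10 s{\left(4 \right)} = -97 - 10 \cdot 2 \cdot 4 \left(-6 + 4^{2} + 9 \cdot 4\right) = -97 - 10 \cdot 2 \cdot 4 \left(-6 + 16 + 36\right) = -97 - 10 \cdot 2 \cdot 4 \cdot 46 = -97 - 3680 = -3777$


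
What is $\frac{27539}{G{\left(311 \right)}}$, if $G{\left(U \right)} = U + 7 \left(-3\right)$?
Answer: $\frac{27539}{290} \approx 94.962$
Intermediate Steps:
$G{\left(U \right)} = -21 + U$ ($G{\left(U \right)} = U - 21 = -21 + U$)
$\frac{27539}{G{\left(311 \right)}} = \frac{27539}{-21 + 311} = \frac{27539}{290}$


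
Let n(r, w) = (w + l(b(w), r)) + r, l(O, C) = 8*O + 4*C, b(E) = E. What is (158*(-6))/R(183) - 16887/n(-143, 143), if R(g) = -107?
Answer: -97281/4708 ≈ -20.663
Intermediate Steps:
l(O, C) = 4*C + 8*O
n(r, w) = 5*r + 9*w (n(r, w) = (w + (4*r + 8*w)) + r = (4*r + 9*w) + r = 5*r + 9*w)
(158*(-6))/R(183) - 16887/n(-143, 143) = (158*(-6))/(-107) - 16887/(5*(-143) + 9*143) = -948*(-1/107) - 16887/(-715 + 1287) = 948/107 - 16887/572 = 948/107 - 16887*1/572 = 948/107 - 1299/44 = -97281/4708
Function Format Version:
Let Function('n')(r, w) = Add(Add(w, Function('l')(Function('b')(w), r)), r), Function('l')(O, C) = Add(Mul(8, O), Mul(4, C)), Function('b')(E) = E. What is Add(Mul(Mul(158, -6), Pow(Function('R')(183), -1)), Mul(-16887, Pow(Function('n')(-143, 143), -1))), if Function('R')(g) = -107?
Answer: Rational(-97281, 4708) ≈ -20.663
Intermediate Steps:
Function('l')(O, C) = Add(Mul(4, C), Mul(8, O))
Function('n')(r, w) = Add(Mul(5, r), Mul(9, w)) (Function('n')(r, w) = Add(Add(w, Add(Mul(4, r), Mul(8, w))), r) = Add(Add(Mul(4, r), Mul(9, w)), r) = Add(Mul(5, r), Mul(9, w)))
Add(Mul(Mul(158, -6), Pow(Function('R')(183), -1)), Mul(-16887, Pow(Function('n')(-143, 143), -1))) = Add(Mul(Mul(158, -6), Pow(-107, -1)), Mul(-16887, Pow(Add(Mul(5, -143), Mul(9, 143)), -1))) = Add(Mul(-948, Rational(-1, 107)), Mul(-16887, Pow(Add(-715, 1287), -1))) = Add(Rational(948, 107), Mul(-16887, Pow(572, -1))) = Add(Rational(948, 107), Mul(-16887, Rational(1, 572))) = Add(Rational(948, 107), Rational(-1299, 44)) = Rational(-97281, 4708)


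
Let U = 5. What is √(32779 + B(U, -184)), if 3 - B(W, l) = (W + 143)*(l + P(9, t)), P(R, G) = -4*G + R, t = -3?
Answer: √56906 ≈ 238.55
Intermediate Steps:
P(R, G) = R - 4*G
B(W, l) = 3 - (21 + l)*(143 + W) (B(W, l) = 3 - (W + 143)*(l + (9 - 4*(-3))) = 3 - (143 + W)*(l + (9 + 12)) = 3 - (143 + W)*(l + 21) = 3 - (143 + W)*(21 + l) = 3 - (21 + l)*(143 + W))
√(32779 + B(U, -184)) = √(32779 + (-3000 - 143*(-184) - 21*5 - 1*5*(-184))) = √(32779 + (-3000 + 26312 - 105 + 920)) = √(32779 + 24127) = √56906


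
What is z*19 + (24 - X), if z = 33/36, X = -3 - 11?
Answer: 665/12 ≈ 55.417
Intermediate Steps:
X = -14
z = 11/12 (z = 33*(1/36) = 11/12 ≈ 0.91667)
z*19 + (24 - X) = (11/12)*19 + (24 - 1*(-14)) = 209/12 + (24 + 14) = 209/12 + 38 = 665/12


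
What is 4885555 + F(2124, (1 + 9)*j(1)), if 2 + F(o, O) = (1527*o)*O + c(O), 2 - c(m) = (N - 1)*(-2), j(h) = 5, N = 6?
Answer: 167052965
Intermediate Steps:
c(m) = 12 (c(m) = 2 - (6 - 1)*(-2) = 2 - 5*(-2) = 2 - 1*(-10) = 2 + 10 = 12)
F(o, O) = 10 + 1527*O*o (F(o, O) = -2 + ((1527*o)*O + 12) = -2 + (1527*O*o + 12) = -2 + (12 + 1527*O*o) = 10 + 1527*O*o)
4885555 + F(2124, (1 + 9)*j(1)) = 4885555 + (10 + 1527*((1 + 9)*5)*2124) = 4885555 + (10 + 1527*(10*5)*2124) = 4885555 + (10 + 1527*50*2124) = 4885555 + (10 + 162167400) = 4885555 + 162167410 = 167052965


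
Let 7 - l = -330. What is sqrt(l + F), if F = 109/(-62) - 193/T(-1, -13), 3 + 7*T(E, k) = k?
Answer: 3*sqrt(716999)/124 ≈ 20.486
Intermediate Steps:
l = 337 (l = 7 - 1*(-330) = 7 + 330 = 337)
T(E, k) = -3/7 + k/7
F = 41009/496 (F = 109/(-62) - 193/(-3/7 + (1/7)*(-13)) = 109*(-1/62) - 193/(-3/7 - 13/7) = -109/62 - 193/(-16/7) = -109/62 - 193*(-7/16) = -109/62 + 1351/16 = 41009/496 ≈ 82.679)
sqrt(l + F) = sqrt(337 + 41009/496) = sqrt(208161/496) = 3*sqrt(716999)/124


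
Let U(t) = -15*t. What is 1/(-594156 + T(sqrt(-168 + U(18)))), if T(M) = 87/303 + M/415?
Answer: -1043852698490075/620211044203991725063 - 4233415*I*sqrt(438)/620211044203991725063 ≈ -1.6831e-6 - 1.4285e-13*I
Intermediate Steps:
T(M) = 29/101 + M/415 (T(M) = 87*(1/303) + M*(1/415) = 29/101 + M/415)
1/(-594156 + T(sqrt(-168 + U(18)))) = 1/(-594156 + (29/101 + sqrt(-168 - 15*18)/415)) = 1/(-594156 + (29/101 + sqrt(-168 - 270)/415)) = 1/(-594156 + (29/101 + sqrt(-438)/415)) = 1/(-594156 + (29/101 + (I*sqrt(438))/415)) = 1/(-594156 + (29/101 + I*sqrt(438)/415)) = 1/(-60009727/101 + I*sqrt(438)/415)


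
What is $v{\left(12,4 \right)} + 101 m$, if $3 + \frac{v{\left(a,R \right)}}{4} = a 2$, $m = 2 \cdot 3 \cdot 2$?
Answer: $1296$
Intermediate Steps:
$m = 12$ ($m = 6 \cdot 2 = 12$)
$v{\left(a,R \right)} = -12 + 8 a$ ($v{\left(a,R \right)} = -12 + 4 a 2 = -12 + 4 \cdot 2 a = -12 + 8 a$)
$v{\left(12,4 \right)} + 101 m = \left(-12 + 8 \cdot 12\right) + 101 \cdot 12 = \left(-12 + 96\right) + 1212 = 84 + 1212 = 1296$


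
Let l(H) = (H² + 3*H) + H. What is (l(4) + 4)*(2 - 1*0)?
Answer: 72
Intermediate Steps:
l(H) = H² + 4*H
(l(4) + 4)*(2 - 1*0) = (4*(4 + 4) + 4)*(2 - 1*0) = (4*8 + 4)*(2 + 0) = (32 + 4)*2 = 36*2 = 72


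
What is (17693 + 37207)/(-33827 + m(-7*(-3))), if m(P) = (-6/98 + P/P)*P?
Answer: -384300/236651 ≈ -1.6239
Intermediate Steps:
m(P) = 46*P/49 (m(P) = (-6*1/98 + 1)*P = (-3/49 + 1)*P = 46*P/49)
(17693 + 37207)/(-33827 + m(-7*(-3))) = (17693 + 37207)/(-33827 + 46*(-7*(-3))/49) = 54900/(-33827 + (46/49)*21) = 54900/(-33827 + 138/7) = 54900/(-236651/7) = 54900*(-7/236651) = -384300/236651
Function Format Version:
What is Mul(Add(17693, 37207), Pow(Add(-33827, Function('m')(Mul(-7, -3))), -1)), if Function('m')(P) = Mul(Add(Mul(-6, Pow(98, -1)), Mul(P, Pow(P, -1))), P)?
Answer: Rational(-384300, 236651) ≈ -1.6239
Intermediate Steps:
Function('m')(P) = Mul(Rational(46, 49), P) (Function('m')(P) = Mul(Add(Mul(-6, Rational(1, 98)), 1), P) = Mul(Add(Rational(-3, 49), 1), P) = Mul(Rational(46, 49), P))
Mul(Add(17693, 37207), Pow(Add(-33827, Function('m')(Mul(-7, -3))), -1)) = Mul(Add(17693, 37207), Pow(Add(-33827, Mul(Rational(46, 49), Mul(-7, -3))), -1)) = Mul(54900, Pow(Add(-33827, Mul(Rational(46, 49), 21)), -1)) = Mul(54900, Pow(Add(-33827, Rational(138, 7)), -1)) = Mul(54900, Pow(Rational(-236651, 7), -1)) = Mul(54900, Rational(-7, 236651)) = Rational(-384300, 236651)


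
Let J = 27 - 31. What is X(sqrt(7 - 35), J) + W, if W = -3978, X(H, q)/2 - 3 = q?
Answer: -3980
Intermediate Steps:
J = -4
X(H, q) = 6 + 2*q
X(sqrt(7 - 35), J) + W = (6 + 2*(-4)) - 3978 = (6 - 8) - 3978 = -2 - 3978 = -3980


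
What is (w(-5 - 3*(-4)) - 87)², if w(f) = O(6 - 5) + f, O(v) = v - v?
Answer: 6400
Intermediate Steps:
O(v) = 0
w(f) = f (w(f) = 0 + f = f)
(w(-5 - 3*(-4)) - 87)² = ((-5 - 3*(-4)) - 87)² = ((-5 + 12) - 87)² = (7 - 87)² = (-80)² = 6400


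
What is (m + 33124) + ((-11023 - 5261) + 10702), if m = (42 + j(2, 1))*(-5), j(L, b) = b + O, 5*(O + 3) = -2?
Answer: 27344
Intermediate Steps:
O = -17/5 (O = -3 + (⅕)*(-2) = -3 - ⅖ = -17/5 ≈ -3.4000)
j(L, b) = -17/5 + b (j(L, b) = b - 17/5 = -17/5 + b)
m = -198 (m = (42 + (-17/5 + 1))*(-5) = (42 - 12/5)*(-5) = (198/5)*(-5) = -198)
(m + 33124) + ((-11023 - 5261) + 10702) = (-198 + 33124) + ((-11023 - 5261) + 10702) = 32926 + (-16284 + 10702) = 32926 - 5582 = 27344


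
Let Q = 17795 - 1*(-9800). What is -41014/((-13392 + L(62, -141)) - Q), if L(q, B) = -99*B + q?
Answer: 20507/13483 ≈ 1.5210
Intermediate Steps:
L(q, B) = q - 99*B
Q = 27595 (Q = 17795 + 9800 = 27595)
-41014/((-13392 + L(62, -141)) - Q) = -41014/((-13392 + (62 - 99*(-141))) - 1*27595) = -41014/((-13392 + (62 + 13959)) - 27595) = -41014/((-13392 + 14021) - 27595) = -41014/(629 - 27595) = -41014/(-26966) = -41014*(-1/26966) = 20507/13483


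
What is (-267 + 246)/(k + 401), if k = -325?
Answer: -21/76 ≈ -0.27632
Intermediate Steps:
(-267 + 246)/(k + 401) = (-267 + 246)/(-325 + 401) = -21/76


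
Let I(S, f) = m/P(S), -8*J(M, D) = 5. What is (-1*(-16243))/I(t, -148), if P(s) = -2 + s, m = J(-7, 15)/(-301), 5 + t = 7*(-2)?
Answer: -821376024/5 ≈ -1.6428e+8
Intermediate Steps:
t = -19 (t = -5 + 7*(-2) = -5 - 14 = -19)
J(M, D) = -5/8 (J(M, D) = -1/8*5 = -5/8)
m = 5/2408 (m = -5/8/(-301) = -5/8*(-1/301) = 5/2408 ≈ 0.0020764)
I(S, f) = 5/(2408*(-2 + S))
(-1*(-16243))/I(t, -148) = (-1*(-16243))/((5/(2408*(-2 - 19)))) = 16243/(((5/2408)/(-21))) = 16243/(((5/2408)*(-1/21))) = 16243/(-5/50568) = 16243*(-50568/5) = -821376024/5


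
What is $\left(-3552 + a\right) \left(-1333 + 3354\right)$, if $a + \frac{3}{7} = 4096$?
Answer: $\frac{7689905}{7} \approx 1.0986 \cdot 10^{6}$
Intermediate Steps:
$a = \frac{28669}{7}$ ($a = - \frac{3}{7} + 4096 = \frac{28669}{7} \approx 4095.6$)
$\left(-3552 + a\right) \left(-1333 + 3354\right) = \left(-3552 + \frac{28669}{7}\right) \left(-1333 + 3354\right) = \frac{3805}{7} \cdot 2021 = \frac{7689905}{7}$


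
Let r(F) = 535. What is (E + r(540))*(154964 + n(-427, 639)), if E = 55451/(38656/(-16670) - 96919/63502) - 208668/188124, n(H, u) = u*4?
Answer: -69793926732920223553280/31905619089717 ≈ -2.1875e+9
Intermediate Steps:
n(H, u) = 4*u
E = -460149284862822259/31905619089717 (E = 55451/(38656*(-1/16670) - 96919*1/63502) - 208668*1/188124 = 55451/(-19328/8335 - 96919/63502) - 17389/15677 = 55451/(-2035186521/529289170) - 17389/15677 = 55451*(-529289170/2035186521) - 17389/15677 = -29349613765670/2035186521 - 17389/15677 = -460149284862822259/31905619089717 ≈ -14422.)
(E + r(540))*(154964 + n(-427, 639)) = (-460149284862822259/31905619089717 + 535)*(154964 + 4*639) = -443079778649823664*(154964 + 2556)/31905619089717 = -443079778649823664/31905619089717*157520 = -69793926732920223553280/31905619089717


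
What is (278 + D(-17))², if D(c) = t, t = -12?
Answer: 70756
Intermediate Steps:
D(c) = -12
(278 + D(-17))² = (278 - 12)² = 266² = 70756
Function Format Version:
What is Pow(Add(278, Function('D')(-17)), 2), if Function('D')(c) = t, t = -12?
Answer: 70756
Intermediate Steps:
Function('D')(c) = -12
Pow(Add(278, Function('D')(-17)), 2) = Pow(Add(278, -12), 2) = Pow(266, 2) = 70756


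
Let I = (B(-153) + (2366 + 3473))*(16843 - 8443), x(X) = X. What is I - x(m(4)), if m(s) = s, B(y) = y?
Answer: 47762396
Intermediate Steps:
I = 47762400 (I = (-153 + (2366 + 3473))*(16843 - 8443) = (-153 + 5839)*8400 = 5686*8400 = 47762400)
I - x(m(4)) = 47762400 - 1*4 = 47762400 - 4 = 47762396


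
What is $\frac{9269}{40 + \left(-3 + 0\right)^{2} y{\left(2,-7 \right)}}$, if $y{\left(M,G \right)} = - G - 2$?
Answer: $\frac{9269}{85} \approx 109.05$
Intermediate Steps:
$y{\left(M,G \right)} = -2 - G$
$\frac{9269}{40 + \left(-3 + 0\right)^{2} y{\left(2,-7 \right)}} = \frac{9269}{40 + \left(-3 + 0\right)^{2} \left(-2 - -7\right)} = \frac{9269}{40 + \left(-3\right)^{2} \left(-2 + 7\right)} = \frac{9269}{40 + 9 \cdot 5} = \frac{9269}{40 + 45} = \frac{9269}{85}$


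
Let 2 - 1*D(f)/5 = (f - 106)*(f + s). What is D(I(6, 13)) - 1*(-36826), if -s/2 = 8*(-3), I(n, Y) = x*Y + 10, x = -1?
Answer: 61361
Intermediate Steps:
I(n, Y) = 10 - Y (I(n, Y) = -Y + 10 = 10 - Y)
s = 48 (s = -16*(-3) = -2*(-24) = 48)
D(f) = 10 - 5*(-106 + f)*(48 + f) (D(f) = 10 - 5*(f - 106)*(f + 48) = 10 - 5*(-106 + f)*(48 + f))
D(I(6, 13)) - 1*(-36826) = (25450 - 5*(10 - 1*13)² + 290*(10 - 1*13)) - 1*(-36826) = (25450 - 5*(10 - 13)² + 290*(10 - 13)) + 36826 = (25450 - 5*(-3)² + 290*(-3)) + 36826 = (25450 - 5*9 - 870) + 36826 = (25450 - 45 - 870) + 36826 = 24535 + 36826 = 61361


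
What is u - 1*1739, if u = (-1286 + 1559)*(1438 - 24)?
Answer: 384283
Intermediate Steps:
u = 386022 (u = 273*1414 = 386022)
u - 1*1739 = 386022 - 1*1739 = 386022 - 1739 = 384283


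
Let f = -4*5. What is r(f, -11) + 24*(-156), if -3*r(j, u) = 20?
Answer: -11252/3 ≈ -3750.7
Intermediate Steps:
f = -20
r(j, u) = -20/3 (r(j, u) = -⅓*20 = -20/3)
r(f, -11) + 24*(-156) = -20/3 + 24*(-156) = -20/3 - 3744 = -11252/3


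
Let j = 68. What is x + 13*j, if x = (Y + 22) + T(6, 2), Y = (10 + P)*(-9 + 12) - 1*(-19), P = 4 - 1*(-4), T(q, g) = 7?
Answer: 986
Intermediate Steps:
P = 8 (P = 4 + 4 = 8)
Y = 73 (Y = (10 + 8)*(-9 + 12) - 1*(-19) = 18*3 + 19 = 54 + 19 = 73)
x = 102 (x = (73 + 22) + 7 = 95 + 7 = 102)
x + 13*j = 102 + 13*68 = 102 + 884 = 986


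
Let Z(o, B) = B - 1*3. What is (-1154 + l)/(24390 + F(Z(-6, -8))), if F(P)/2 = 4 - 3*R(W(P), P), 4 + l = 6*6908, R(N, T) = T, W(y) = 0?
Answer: 20145/12232 ≈ 1.6469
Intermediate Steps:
Z(o, B) = -3 + B (Z(o, B) = B - 3 = -3 + B)
l = 41444 (l = -4 + 6*6908 = -4 + 41448 = 41444)
F(P) = 8 - 6*P (F(P) = 2*(4 - 3*P) = 8 - 6*P)
(-1154 + l)/(24390 + F(Z(-6, -8))) = (-1154 + 41444)/(24390 + (8 - 6*(-3 - 8))) = 40290/(24390 + (8 - 6*(-11))) = 40290/(24390 + (8 + 66)) = 40290/(24390 + 74) = 40290/24464 = 40290*(1/24464) = 20145/12232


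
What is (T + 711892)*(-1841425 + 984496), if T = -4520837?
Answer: 3263995429905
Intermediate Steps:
(T + 711892)*(-1841425 + 984496) = (-4520837 + 711892)*(-1841425 + 984496) = -3808945*(-856929) = 3263995429905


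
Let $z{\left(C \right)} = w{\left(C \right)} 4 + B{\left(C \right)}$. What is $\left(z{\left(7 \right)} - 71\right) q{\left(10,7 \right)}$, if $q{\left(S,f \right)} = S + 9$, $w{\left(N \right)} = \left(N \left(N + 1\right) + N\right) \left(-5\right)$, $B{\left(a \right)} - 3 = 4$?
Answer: $-25156$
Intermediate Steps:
$B{\left(a \right)} = 7$ ($B{\left(a \right)} = 3 + 4 = 7$)
$w{\left(N \right)} = - 5 N - 5 N \left(1 + N\right)$ ($w{\left(N \right)} = \left(N \left(1 + N\right) + N\right) \left(-5\right) = \left(N + N \left(1 + N\right)\right) \left(-5\right) = - 5 N - 5 N \left(1 + N\right)$)
$q{\left(S,f \right)} = 9 + S$
$z{\left(C \right)} = 7 - 20 C \left(2 + C\right)$ ($z{\left(C \right)} = - 5 C \left(2 + C\right) 4 + 7 = - 20 C \left(2 + C\right) + 7 = 7 - 20 C \left(2 + C\right)$)
$\left(z{\left(7 \right)} - 71\right) q{\left(10,7 \right)} = \left(\left(7 - 140 \left(2 + 7\right)\right) - 71\right) \left(9 + 10\right) = \left(\left(7 - 140 \cdot 9\right) - 71\right) 19 = \left(\left(7 - 1260\right) - 71\right) 19 = \left(-1253 - 71\right) 19 = \left(-1324\right) 19 = -25156$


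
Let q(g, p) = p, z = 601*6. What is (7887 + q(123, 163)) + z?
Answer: 11656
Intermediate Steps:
z = 3606
(7887 + q(123, 163)) + z = (7887 + 163) + 3606 = 8050 + 3606 = 11656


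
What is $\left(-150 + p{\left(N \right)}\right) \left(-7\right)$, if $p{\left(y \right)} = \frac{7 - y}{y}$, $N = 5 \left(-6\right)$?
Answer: $\frac{31759}{30} \approx 1058.6$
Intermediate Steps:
$N = -30$
$p{\left(y \right)} = \frac{7 - y}{y}$
$\left(-150 + p{\left(N \right)}\right) \left(-7\right) = \left(-150 + \frac{7 - -30}{-30}\right) \left(-7\right) = \left(-150 - \frac{7 + 30}{30}\right) \left(-7\right) = \left(-150 - \frac{37}{30}\right) \left(-7\right) = \left(- \frac{4537}{30}\right) \left(-7\right) = \frac{31759}{30}$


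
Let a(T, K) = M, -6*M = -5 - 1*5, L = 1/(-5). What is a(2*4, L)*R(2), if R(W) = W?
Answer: 10/3 ≈ 3.3333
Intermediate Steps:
L = -⅕ ≈ -0.20000
M = 5/3 (M = -(-5 - 1*5)/6 = -(-5 - 5)/6 = -⅙*(-10) = 5/3 ≈ 1.6667)
a(T, K) = 5/3
a(2*4, L)*R(2) = (5/3)*2 = 10/3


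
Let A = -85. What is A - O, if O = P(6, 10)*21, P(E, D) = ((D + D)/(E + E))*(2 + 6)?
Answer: -365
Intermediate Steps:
P(E, D) = 8*D/E (P(E, D) = ((2*D)/((2*E)))*8 = ((2*D)*(1/(2*E)))*8 = (D/E)*8 = 8*D/E)
O = 280 (O = (8*10/6)*21 = (8*10*(1/6))*21 = (40/3)*21 = 280)
A - O = -85 - 1*280 = -85 - 280 = -365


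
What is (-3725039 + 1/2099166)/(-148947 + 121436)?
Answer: 7819475217473/57750155826 ≈ 135.40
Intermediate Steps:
(-3725039 + 1/2099166)/(-148947 + 121436) = (-3725039 + 1/2099166)/(-27511) = -7819475217473/2099166*(-1/27511) = 7819475217473/57750155826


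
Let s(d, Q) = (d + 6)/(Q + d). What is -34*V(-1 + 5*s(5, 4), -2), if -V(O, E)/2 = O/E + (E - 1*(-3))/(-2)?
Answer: -1870/9 ≈ -207.78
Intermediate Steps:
s(d, Q) = (6 + d)/(Q + d)
V(O, E) = 3 + E - 2*O/E (V(O, E) = -2*(O/E + (E - 1*(-3))/(-2)) = -2*(O/E + (E + 3)*(-½)) = -2*(O/E + (3 + E)*(-½)) = -2*(O/E + (-3/2 - E/2)) = -2*(-3/2 - E/2 + O/E) = 3 + E - 2*O/E)
-34*V(-1 + 5*s(5, 4), -2) = -34*(3 - 2 - 2*(-1 + 5*((6 + 5)/(4 + 5)))/(-2)) = -34*(3 - 2 - 2*(-1 + 5*(11/9))*(-½)) = -34*(3 - 2 - 2*(-1 + 55/9)*(-½)) = -34*(3 - 2 - 2*46/9*(-½)) = -34*(3 - 2 + 46/9) = -34*55/9 = -1870/9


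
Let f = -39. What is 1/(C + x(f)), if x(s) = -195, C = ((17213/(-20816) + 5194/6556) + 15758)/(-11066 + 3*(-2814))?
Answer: -665562707392/130322349126301 ≈ -0.0051071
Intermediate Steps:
C = -537621184861/665562707392 (C = ((17213*(-1/20816) + 5194*(1/6556)) + 15758)/(-11066 - 8442) = ((-17213/20816 + 2597/3278) + 15758)/(-19508) = (-1182531/34117424 + 15758)*(-1/19508) = (537621184861/34117424)*(-1/19508) = -537621184861/665562707392 ≈ -0.80777)
1/(C + x(f)) = 1/(-537621184861/665562707392 - 195) = 1/(-130322349126301/665562707392) = -665562707392/130322349126301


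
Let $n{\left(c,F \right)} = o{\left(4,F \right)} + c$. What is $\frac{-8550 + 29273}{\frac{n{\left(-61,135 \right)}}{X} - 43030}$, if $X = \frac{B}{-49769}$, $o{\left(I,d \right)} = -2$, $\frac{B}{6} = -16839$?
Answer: $- \frac{232636398}{483403163} \approx -0.48125$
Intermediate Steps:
$B = -101034$ ($B = 6 \left(-16839\right) = -101034$)
$n{\left(c,F \right)} = -2 + c$
$X = \frac{101034}{49769}$ ($X = - \frac{101034}{-49769} = \left(-101034\right) \left(- \frac{1}{49769}\right) = \frac{101034}{49769} \approx 2.0301$)
$\frac{-8550 + 29273}{\frac{n{\left(-61,135 \right)}}{X} - 43030} = \frac{-8550 + 29273}{\frac{-2 - 61}{\frac{101034}{49769}} - 43030} = \frac{20723}{\left(-63\right) \frac{49769}{101034} - 43030} = \frac{20723}{- \frac{348383}{11226} - 43030} = \frac{20723}{- \frac{483403163}{11226}} = 20723 \left(- \frac{11226}{483403163}\right) = - \frac{232636398}{483403163}$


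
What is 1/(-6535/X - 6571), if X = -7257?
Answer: -7257/47679212 ≈ -0.00015220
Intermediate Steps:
1/(-6535/X - 6571) = 1/(-6535/(-7257) - 6571) = 1/(-6535*(-1/7257) - 6571) = 1/(6535/7257 - 6571) = 1/(-47679212/7257) = -7257/47679212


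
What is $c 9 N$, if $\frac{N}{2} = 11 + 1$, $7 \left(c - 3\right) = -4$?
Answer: $\frac{3672}{7} \approx 524.57$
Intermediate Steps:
$c = \frac{17}{7}$ ($c = 3 + \frac{1}{7} \left(-4\right) = 3 - \frac{4}{7} = \frac{17}{7} \approx 2.4286$)
$N = 24$ ($N = 2 \left(11 + 1\right) = 2 \cdot 12 = 24$)
$c 9 N = \frac{17}{7} \cdot 9 \cdot 24 = \frac{153}{7} \cdot 24 = \frac{3672}{7}$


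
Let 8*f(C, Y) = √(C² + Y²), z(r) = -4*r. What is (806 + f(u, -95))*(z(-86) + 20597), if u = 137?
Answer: 16878446 + 20941*√27794/8 ≈ 1.7315e+7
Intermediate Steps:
f(C, Y) = √(C² + Y²)/8
(806 + f(u, -95))*(z(-86) + 20597) = (806 + √(137² + (-95)²)/8)*(-4*(-86) + 20597) = (806 + √(18769 + 9025)/8)*(344 + 20597) = (806 + √27794/8)*20941 = 16878446 + 20941*√27794/8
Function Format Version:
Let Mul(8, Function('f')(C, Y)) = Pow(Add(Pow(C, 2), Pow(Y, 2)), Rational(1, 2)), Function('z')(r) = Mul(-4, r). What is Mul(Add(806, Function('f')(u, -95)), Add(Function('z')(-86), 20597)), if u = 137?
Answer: Add(16878446, Mul(Rational(20941, 8), Pow(27794, Rational(1, 2)))) ≈ 1.7315e+7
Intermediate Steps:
Function('f')(C, Y) = Mul(Rational(1, 8), Pow(Add(Pow(C, 2), Pow(Y, 2)), Rational(1, 2)))
Mul(Add(806, Function('f')(u, -95)), Add(Function('z')(-86), 20597)) = Mul(Add(806, Mul(Rational(1, 8), Pow(Add(Pow(137, 2), Pow(-95, 2)), Rational(1, 2)))), Add(Mul(-4, -86), 20597)) = Mul(Add(806, Mul(Rational(1, 8), Pow(Add(18769, 9025), Rational(1, 2)))), Add(344, 20597)) = Mul(Add(806, Mul(Rational(1, 8), Pow(27794, Rational(1, 2)))), 20941) = Add(16878446, Mul(Rational(20941, 8), Pow(27794, Rational(1, 2))))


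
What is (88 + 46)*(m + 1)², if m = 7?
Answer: 8576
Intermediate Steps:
(88 + 46)*(m + 1)² = (88 + 46)*(7 + 1)² = 134*8² = 134*64 = 8576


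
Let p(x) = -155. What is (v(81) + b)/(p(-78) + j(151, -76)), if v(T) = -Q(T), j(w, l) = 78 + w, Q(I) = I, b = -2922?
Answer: -3003/74 ≈ -40.581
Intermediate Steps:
v(T) = -T
(v(81) + b)/(p(-78) + j(151, -76)) = (-1*81 - 2922)/(-155 + (78 + 151)) = (-81 - 2922)/(-155 + 229) = -3003/74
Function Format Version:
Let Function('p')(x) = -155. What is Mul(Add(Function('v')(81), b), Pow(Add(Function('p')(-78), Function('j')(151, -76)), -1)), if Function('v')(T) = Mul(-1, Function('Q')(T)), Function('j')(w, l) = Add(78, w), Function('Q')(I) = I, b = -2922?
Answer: Rational(-3003, 74) ≈ -40.581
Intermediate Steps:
Function('v')(T) = Mul(-1, T)
Mul(Add(Function('v')(81), b), Pow(Add(Function('p')(-78), Function('j')(151, -76)), -1)) = Mul(Add(Mul(-1, 81), -2922), Pow(Add(-155, Add(78, 151)), -1)) = Mul(Add(-81, -2922), Pow(Add(-155, 229), -1)) = Mul(-3003, Pow(74, -1)) = Mul(-3003, Rational(1, 74)) = Rational(-3003, 74)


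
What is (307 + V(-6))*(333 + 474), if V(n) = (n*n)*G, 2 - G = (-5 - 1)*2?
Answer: 654477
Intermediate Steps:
G = 14 (G = 2 - (-5 - 1)*2 = 2 - (-6)*2 = 2 - 1*(-12) = 2 + 12 = 14)
V(n) = 14*n² (V(n) = (n*n)*14 = n²*14 = 14*n²)
(307 + V(-6))*(333 + 474) = (307 + 14*(-6)²)*(333 + 474) = (307 + 14*36)*807 = (307 + 504)*807 = 811*807 = 654477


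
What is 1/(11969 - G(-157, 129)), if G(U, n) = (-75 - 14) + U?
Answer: 1/12215 ≈ 8.1867e-5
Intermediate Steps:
G(U, n) = -89 + U
1/(11969 - G(-157, 129)) = 1/(11969 - (-89 - 157)) = 1/(11969 - 1*(-246)) = 1/(11969 + 246) = 1/12215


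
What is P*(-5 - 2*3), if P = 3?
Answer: -33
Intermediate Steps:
P*(-5 - 2*3) = 3*(-5 - 2*3) = 3*(-5 - 6) = 3*(-11) = -33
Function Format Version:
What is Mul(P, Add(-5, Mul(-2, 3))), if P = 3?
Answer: -33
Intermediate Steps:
Mul(P, Add(-5, Mul(-2, 3))) = Mul(3, Add(-5, Mul(-2, 3))) = Mul(3, Add(-5, -6)) = Mul(3, -11) = -33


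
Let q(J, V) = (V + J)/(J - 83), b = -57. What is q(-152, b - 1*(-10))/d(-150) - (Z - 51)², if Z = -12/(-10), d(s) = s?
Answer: -87421609/35250 ≈ -2480.0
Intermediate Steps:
Z = 6/5 (Z = -12*(-⅒) = 6/5 ≈ 1.2000)
q(J, V) = (J + V)/(-83 + J)
q(-152, b - 1*(-10))/d(-150) - (Z - 51)² = ((-152 + (-57 - 1*(-10)))/(-83 - 152))/(-150) - (6/5 - 51)² = ((-152 + (-57 + 10))/(-235))*(-1/150) - (-249/5)² = -(-152 - 47)/235*(-1/150) - 1*62001/25 = -1/235*(-199)*(-1/150) - 62001/25 = (199/235)*(-1/150) - 62001/25 = -199/35250 - 62001/25 = -87421609/35250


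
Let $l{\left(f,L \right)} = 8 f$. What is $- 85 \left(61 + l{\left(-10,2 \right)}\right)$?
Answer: $1615$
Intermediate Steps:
$- 85 \left(61 + l{\left(-10,2 \right)}\right) = - 85 \left(61 + 8 \left(-10\right)\right) = - 85 \left(61 - 80\right) = \left(-85\right) \left(-19\right) = 1615$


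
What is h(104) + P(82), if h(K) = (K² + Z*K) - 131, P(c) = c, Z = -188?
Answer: -8785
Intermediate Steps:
h(K) = -131 + K² - 188*K (h(K) = (K² - 188*K) - 131 = -131 + K² - 188*K)
h(104) + P(82) = (-131 + 104² - 188*104) + 82 = (-131 + 10816 - 19552) + 82 = -8867 + 82 = -8785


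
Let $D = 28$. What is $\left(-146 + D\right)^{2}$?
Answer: $13924$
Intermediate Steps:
$\left(-146 + D\right)^{2} = \left(-146 + 28\right)^{2} = \left(-118\right)^{2} = 13924$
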